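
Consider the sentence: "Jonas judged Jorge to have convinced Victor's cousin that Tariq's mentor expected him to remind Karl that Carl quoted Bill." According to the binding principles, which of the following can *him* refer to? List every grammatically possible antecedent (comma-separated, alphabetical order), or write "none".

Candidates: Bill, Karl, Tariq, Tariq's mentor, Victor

*him* is a pronoun; Principle B requires it to be free in its binding domain — the clause headed by 'expected'.
— Bill: object of the clause headed by 'quoted'; is c-commanded by the pronoun; coreference would bind this R-expression — blocked (Principle C).
— Karl: object of the clause headed by 'remind'; is c-commanded by the pronoun; coreference would bind this R-expression — blocked (Principle C).
— Tariq: possessor inside the subject DP of the clause headed by 'expected'; does not c-command the pronoun — Principle B does not apply; allowed.
— Tariq's mentor: subject of the clause headed by 'expected'; c-commands the pronoun within its binding domain — blocked (Principle B).
— Victor: possessor inside the object DP of the clause headed by 'convinced'; does not c-command the pronoun — Principle B does not apply; allowed.

Tariq, Victor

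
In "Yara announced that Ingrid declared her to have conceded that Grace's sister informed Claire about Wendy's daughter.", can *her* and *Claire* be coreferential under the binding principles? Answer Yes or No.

*Claire* is an R-expression; Principle C requires it to be free (not bound by any c-commanding expression).
— her: subject of the clause headed by 'conceded'; the pronoun c-commands the R-expression — coreference blocked (Principle C).

No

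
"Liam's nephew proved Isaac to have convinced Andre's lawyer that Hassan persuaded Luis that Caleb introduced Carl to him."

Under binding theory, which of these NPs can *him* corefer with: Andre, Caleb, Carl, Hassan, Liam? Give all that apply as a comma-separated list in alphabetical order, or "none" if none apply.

Andre, Hassan, Liam

*him* is a pronoun; Principle B requires it to be free in its binding domain — the clause headed by 'introduced'.
— Andre: possessor inside the object DP of the clause headed by 'convinced'; does not c-command the pronoun — Principle B does not apply; allowed.
— Caleb: subject of the clause headed by 'introduced'; c-commands the pronoun within its binding domain — blocked (Principle B).
— Carl: object of the clause headed by 'introduced'; c-commands the pronoun within its binding domain — blocked (Principle B).
— Hassan: subject of the clause headed by 'persuaded'; c-commands the pronoun but lies outside its binding domain — allowed.
— Liam: possessor inside the subject DP of the matrix clause; does not c-command the pronoun — Principle B does not apply; allowed.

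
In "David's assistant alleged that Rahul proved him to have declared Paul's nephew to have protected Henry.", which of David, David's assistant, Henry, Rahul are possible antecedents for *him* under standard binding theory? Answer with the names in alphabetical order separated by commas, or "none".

*him* is a pronoun; Principle B requires it to be free in its binding domain — the clause headed by 'proved'.
— David: possessor inside the subject DP of the matrix clause; does not c-command the pronoun — Principle B does not apply; allowed.
— David's assistant: subject of the matrix clause; c-commands the pronoun but lies outside its binding domain — allowed.
— Henry: object of the clause headed by 'protected'; is c-commanded by the pronoun; coreference would bind this R-expression — blocked (Principle C).
— Rahul: subject of the clause headed by 'proved'; c-commands the pronoun within its binding domain — blocked (Principle B).

David, David's assistant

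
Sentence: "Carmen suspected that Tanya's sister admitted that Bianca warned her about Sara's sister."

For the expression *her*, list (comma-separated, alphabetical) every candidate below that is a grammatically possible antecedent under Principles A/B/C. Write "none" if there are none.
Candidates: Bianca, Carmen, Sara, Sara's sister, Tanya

Carmen, Tanya

*her* is a pronoun; Principle B requires it to be free in its binding domain — the clause headed by 'warned'.
— Bianca: subject of the clause headed by 'warned'; c-commands the pronoun within its binding domain — blocked (Principle B).
— Carmen: subject of the matrix clause; c-commands the pronoun but lies outside its binding domain — allowed.
— Sara: possessor inside the second object DP of the clause headed by 'warned'; is c-commanded by the pronoun; coreference would bind this R-expression — blocked (Principle C).
— Sara's sister: second object of the clause headed by 'warned'; is c-commanded by the pronoun; coreference would bind this R-expression — blocked (Principle C).
— Tanya: possessor inside the subject DP of the clause headed by 'admitted'; does not c-command the pronoun — Principle B does not apply; allowed.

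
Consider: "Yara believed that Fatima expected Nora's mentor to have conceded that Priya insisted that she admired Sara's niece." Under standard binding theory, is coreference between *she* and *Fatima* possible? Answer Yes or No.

Yes

*Fatima* is an R-expression; Principle C requires it to be free (not bound by any c-commanding expression).
— she: subject of the clause headed by 'admired'; the pronoun does not c-command the R-expression — coreference allowed.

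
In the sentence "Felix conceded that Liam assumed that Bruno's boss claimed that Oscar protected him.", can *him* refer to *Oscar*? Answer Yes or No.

*him* is a pronoun; Principle B requires it to be free in its binding domain — the clause headed by 'protected'.
— Oscar: subject of the clause headed by 'protected'; c-commands the pronoun within its binding domain — blocked (Principle B).

No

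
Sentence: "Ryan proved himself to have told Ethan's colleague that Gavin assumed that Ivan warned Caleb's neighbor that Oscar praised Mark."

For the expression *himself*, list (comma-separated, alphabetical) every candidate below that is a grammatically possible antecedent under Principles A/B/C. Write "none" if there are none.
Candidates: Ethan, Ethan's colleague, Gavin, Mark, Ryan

*himself* is a reflexive; Principle A requires it to be bound within its binding domain — the matrix clause.
— Ethan: possessor inside the object DP of the clause headed by 'told'; does not c-command the reflexive — cannot bind it (Principle A).
— Ethan's colleague: object of the clause headed by 'told'; does not c-command the reflexive — cannot bind it (Principle A).
— Gavin: subject of the clause headed by 'assumed'; does not c-command the reflexive — cannot bind it (Principle A).
— Mark: object of the clause headed by 'praised'; does not c-command the reflexive — cannot bind it (Principle A).
— Ryan: subject of the matrix clause; c-commands the reflexive within its binding domain — allowed (Principle A).

Ryan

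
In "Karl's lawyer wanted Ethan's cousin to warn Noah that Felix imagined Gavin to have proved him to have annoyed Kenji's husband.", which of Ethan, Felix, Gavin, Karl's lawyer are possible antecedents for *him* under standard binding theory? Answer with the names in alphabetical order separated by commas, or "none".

*him* is a pronoun; Principle B requires it to be free in its binding domain — the clause headed by 'proved'.
— Ethan: possessor inside the subject DP of the clause headed by 'warn'; does not c-command the pronoun — Principle B does not apply; allowed.
— Felix: subject of the clause headed by 'imagined'; c-commands the pronoun but lies outside its binding domain — allowed.
— Gavin: subject of the clause headed by 'proved'; c-commands the pronoun within its binding domain — blocked (Principle B).
— Karl's lawyer: subject of the matrix clause; c-commands the pronoun but lies outside its binding domain — allowed.

Ethan, Felix, Karl's lawyer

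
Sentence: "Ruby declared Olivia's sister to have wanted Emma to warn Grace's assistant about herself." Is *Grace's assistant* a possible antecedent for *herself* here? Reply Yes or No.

Yes

*herself* is a reflexive; Principle A requires it to be bound within its binding domain — the clause headed by 'warn'.
— Grace's assistant: object of the clause headed by 'warn'; c-commands the reflexive within its binding domain — allowed (Principle A).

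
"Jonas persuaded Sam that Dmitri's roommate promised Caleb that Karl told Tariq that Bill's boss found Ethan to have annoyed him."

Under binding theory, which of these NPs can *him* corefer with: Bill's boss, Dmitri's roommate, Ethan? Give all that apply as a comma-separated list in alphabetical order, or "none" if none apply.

Bill's boss, Dmitri's roommate

*him* is a pronoun; Principle B requires it to be free in its binding domain — the clause headed by 'annoyed'.
— Bill's boss: subject of the clause headed by 'found'; c-commands the pronoun but lies outside its binding domain — allowed.
— Dmitri's roommate: subject of the clause headed by 'promised'; c-commands the pronoun but lies outside its binding domain — allowed.
— Ethan: subject of the clause headed by 'annoyed'; c-commands the pronoun within its binding domain — blocked (Principle B).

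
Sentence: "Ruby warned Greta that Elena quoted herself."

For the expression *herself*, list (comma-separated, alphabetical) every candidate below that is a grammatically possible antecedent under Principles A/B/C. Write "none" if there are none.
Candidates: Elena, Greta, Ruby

Elena

*herself* is a reflexive; Principle A requires it to be bound within its binding domain — the clause headed by 'quoted'.
— Elena: subject of the clause headed by 'quoted'; c-commands the reflexive within its binding domain — allowed (Principle A).
— Greta: object of the matrix clause; c-commands the reflexive but lies outside its binding domain — cannot bind it (Principle A).
— Ruby: subject of the matrix clause; c-commands the reflexive but lies outside its binding domain — cannot bind it (Principle A).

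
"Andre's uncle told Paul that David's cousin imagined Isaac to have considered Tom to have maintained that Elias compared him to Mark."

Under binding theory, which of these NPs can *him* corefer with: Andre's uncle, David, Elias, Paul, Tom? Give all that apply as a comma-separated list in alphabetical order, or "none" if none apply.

*him* is a pronoun; Principle B requires it to be free in its binding domain — the clause headed by 'compared'.
— Andre's uncle: subject of the matrix clause; c-commands the pronoun but lies outside its binding domain — allowed.
— David: possessor inside the subject DP of the clause headed by 'imagined'; does not c-command the pronoun — Principle B does not apply; allowed.
— Elias: subject of the clause headed by 'compared'; c-commands the pronoun within its binding domain — blocked (Principle B).
— Paul: object of the matrix clause; c-commands the pronoun but lies outside its binding domain — allowed.
— Tom: subject of the clause headed by 'maintained'; c-commands the pronoun but lies outside its binding domain — allowed.

Andre's uncle, David, Paul, Tom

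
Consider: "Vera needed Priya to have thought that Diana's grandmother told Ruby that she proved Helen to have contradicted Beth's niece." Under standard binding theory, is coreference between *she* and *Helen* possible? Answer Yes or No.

*Helen* is an R-expression; Principle C requires it to be free (not bound by any c-commanding expression).
— she: subject of the clause headed by 'proved'; the pronoun c-commands the R-expression — coreference blocked (Principle C).

No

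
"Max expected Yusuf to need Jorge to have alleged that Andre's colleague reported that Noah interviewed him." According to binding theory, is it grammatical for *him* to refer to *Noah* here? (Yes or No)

No

*Noah* is an R-expression; Principle C requires it to be free (not bound by any c-commanding expression).
— him: object of the clause headed by 'interviewed'; the R-expression locally c-commands the pronoun — coreference blocked (Principle B on the pronoun).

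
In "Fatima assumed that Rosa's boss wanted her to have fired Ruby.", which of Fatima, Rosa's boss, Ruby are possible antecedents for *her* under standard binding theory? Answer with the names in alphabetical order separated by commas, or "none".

*her* is a pronoun; Principle B requires it to be free in its binding domain — the clause headed by 'wanted'.
— Fatima: subject of the matrix clause; c-commands the pronoun but lies outside its binding domain — allowed.
— Rosa's boss: subject of the clause headed by 'wanted'; c-commands the pronoun within its binding domain — blocked (Principle B).
— Ruby: object of the clause headed by 'fired'; is c-commanded by the pronoun; coreference would bind this R-expression — blocked (Principle C).

Fatima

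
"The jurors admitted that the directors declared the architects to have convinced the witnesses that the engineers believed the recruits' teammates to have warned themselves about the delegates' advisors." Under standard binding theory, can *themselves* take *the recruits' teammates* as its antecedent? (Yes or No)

*themselves* is a reflexive; Principle A requires it to be bound within its binding domain — the clause headed by 'warned'.
— the recruits' teammates: subject of the clause headed by 'warned'; c-commands the reflexive within its binding domain — allowed (Principle A).

Yes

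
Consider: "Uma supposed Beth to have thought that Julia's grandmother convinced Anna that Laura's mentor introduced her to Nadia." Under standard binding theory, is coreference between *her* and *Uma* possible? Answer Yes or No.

*Uma* is an R-expression; Principle C requires it to be free (not bound by any c-commanding expression).
— her: object of the clause headed by 'introduced'; the pronoun does not c-command the R-expression — coreference allowed.

Yes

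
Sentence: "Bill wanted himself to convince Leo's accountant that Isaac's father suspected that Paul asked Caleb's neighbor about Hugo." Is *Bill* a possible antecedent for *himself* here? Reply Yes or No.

Yes

*himself* is a reflexive; Principle A requires it to be bound within its binding domain — the matrix clause.
— Bill: subject of the matrix clause; c-commands the reflexive within its binding domain — allowed (Principle A).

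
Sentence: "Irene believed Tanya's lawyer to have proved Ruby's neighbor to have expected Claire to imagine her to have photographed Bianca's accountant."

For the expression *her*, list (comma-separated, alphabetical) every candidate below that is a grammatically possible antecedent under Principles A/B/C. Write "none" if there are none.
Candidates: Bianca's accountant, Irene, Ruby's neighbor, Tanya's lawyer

*her* is a pronoun; Principle B requires it to be free in its binding domain — the clause headed by 'imagine'.
— Bianca's accountant: object of the clause headed by 'photographed'; is c-commanded by the pronoun; coreference would bind this R-expression — blocked (Principle C).
— Irene: subject of the matrix clause; c-commands the pronoun but lies outside its binding domain — allowed.
— Ruby's neighbor: subject of the clause headed by 'expected'; c-commands the pronoun but lies outside its binding domain — allowed.
— Tanya's lawyer: subject of the clause headed by 'proved'; c-commands the pronoun but lies outside its binding domain — allowed.

Irene, Ruby's neighbor, Tanya's lawyer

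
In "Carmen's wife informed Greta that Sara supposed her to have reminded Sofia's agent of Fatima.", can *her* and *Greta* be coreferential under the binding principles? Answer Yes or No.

*Greta* is an R-expression; Principle C requires it to be free (not bound by any c-commanding expression).
— her: subject of the clause headed by 'reminded'; the pronoun does not c-command the R-expression — coreference allowed.

Yes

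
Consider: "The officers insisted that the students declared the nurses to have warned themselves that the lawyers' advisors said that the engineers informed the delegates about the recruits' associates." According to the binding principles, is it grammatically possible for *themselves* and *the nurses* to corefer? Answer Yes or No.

*themselves* is a reflexive; Principle A requires it to be bound within its binding domain — the clause headed by 'warned'.
— the nurses: subject of the clause headed by 'warned'; c-commands the reflexive within its binding domain — allowed (Principle A).

Yes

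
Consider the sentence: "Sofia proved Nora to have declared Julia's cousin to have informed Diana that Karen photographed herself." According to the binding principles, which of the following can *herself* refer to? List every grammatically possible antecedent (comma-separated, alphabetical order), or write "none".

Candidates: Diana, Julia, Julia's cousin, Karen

Karen

*herself* is a reflexive; Principle A requires it to be bound within its binding domain — the clause headed by 'photographed'.
— Diana: object of the clause headed by 'informed'; c-commands the reflexive but lies outside its binding domain — cannot bind it (Principle A).
— Julia: possessor inside the subject DP of the clause headed by 'informed'; does not c-command the reflexive — cannot bind it (Principle A).
— Julia's cousin: subject of the clause headed by 'informed'; c-commands the reflexive but lies outside its binding domain — cannot bind it (Principle A).
— Karen: subject of the clause headed by 'photographed'; c-commands the reflexive within its binding domain — allowed (Principle A).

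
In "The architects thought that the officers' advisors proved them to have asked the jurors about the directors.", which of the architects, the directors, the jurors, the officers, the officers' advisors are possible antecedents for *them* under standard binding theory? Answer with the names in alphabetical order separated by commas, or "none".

the architects, the officers

*them* is a pronoun; Principle B requires it to be free in its binding domain — the clause headed by 'proved'.
— the architects: subject of the matrix clause; c-commands the pronoun but lies outside its binding domain — allowed.
— the directors: second object of the clause headed by 'asked'; is c-commanded by the pronoun; coreference would bind this R-expression — blocked (Principle C).
— the jurors: object of the clause headed by 'asked'; is c-commanded by the pronoun; coreference would bind this R-expression — blocked (Principle C).
— the officers: possessor inside the subject DP of the clause headed by 'proved'; does not c-command the pronoun — Principle B does not apply; allowed.
— the officers' advisors: subject of the clause headed by 'proved'; c-commands the pronoun within its binding domain — blocked (Principle B).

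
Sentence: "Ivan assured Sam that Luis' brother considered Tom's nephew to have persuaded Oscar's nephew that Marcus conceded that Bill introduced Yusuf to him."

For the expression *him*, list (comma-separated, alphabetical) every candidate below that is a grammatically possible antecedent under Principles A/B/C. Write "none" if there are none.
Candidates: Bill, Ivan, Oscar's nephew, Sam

Ivan, Oscar's nephew, Sam

*him* is a pronoun; Principle B requires it to be free in its binding domain — the clause headed by 'introduced'.
— Bill: subject of the clause headed by 'introduced'; c-commands the pronoun within its binding domain — blocked (Principle B).
— Ivan: subject of the matrix clause; c-commands the pronoun but lies outside its binding domain — allowed.
— Oscar's nephew: object of the clause headed by 'persuaded'; c-commands the pronoun but lies outside its binding domain — allowed.
— Sam: object of the matrix clause; c-commands the pronoun but lies outside its binding domain — allowed.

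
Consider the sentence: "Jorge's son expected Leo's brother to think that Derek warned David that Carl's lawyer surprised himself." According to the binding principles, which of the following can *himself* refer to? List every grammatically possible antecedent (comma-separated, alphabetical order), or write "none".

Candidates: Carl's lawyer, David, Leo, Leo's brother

*himself* is a reflexive; Principle A requires it to be bound within its binding domain — the clause headed by 'surprised'.
— Carl's lawyer: subject of the clause headed by 'surprised'; c-commands the reflexive within its binding domain — allowed (Principle A).
— David: object of the clause headed by 'warned'; c-commands the reflexive but lies outside its binding domain — cannot bind it (Principle A).
— Leo: possessor inside the subject DP of the clause headed by 'think'; does not c-command the reflexive — cannot bind it (Principle A).
— Leo's brother: subject of the clause headed by 'think'; c-commands the reflexive but lies outside its binding domain — cannot bind it (Principle A).

Carl's lawyer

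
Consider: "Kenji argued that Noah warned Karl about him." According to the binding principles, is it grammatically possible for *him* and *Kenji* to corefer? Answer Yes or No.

*him* is a pronoun; Principle B requires it to be free in its binding domain — the clause headed by 'warned'.
— Kenji: subject of the matrix clause; c-commands the pronoun but lies outside its binding domain — allowed.

Yes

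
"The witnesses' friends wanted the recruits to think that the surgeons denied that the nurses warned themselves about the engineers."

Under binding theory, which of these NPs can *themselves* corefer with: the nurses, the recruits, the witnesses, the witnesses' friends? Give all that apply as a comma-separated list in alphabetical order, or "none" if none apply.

the nurses

*themselves* is a reflexive; Principle A requires it to be bound within its binding domain — the clause headed by 'warned'.
— the nurses: subject of the clause headed by 'warned'; c-commands the reflexive within its binding domain — allowed (Principle A).
— the recruits: subject of the clause headed by 'think'; c-commands the reflexive but lies outside its binding domain — cannot bind it (Principle A).
— the witnesses: possessor inside the subject DP of the matrix clause; does not c-command the reflexive — cannot bind it (Principle A).
— the witnesses' friends: subject of the matrix clause; c-commands the reflexive but lies outside its binding domain — cannot bind it (Principle A).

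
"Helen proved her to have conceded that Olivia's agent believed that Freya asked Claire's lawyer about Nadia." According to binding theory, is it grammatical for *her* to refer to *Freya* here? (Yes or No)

*Freya* is an R-expression; Principle C requires it to be free (not bound by any c-commanding expression).
— her: subject of the clause headed by 'conceded'; the pronoun c-commands the R-expression — coreference blocked (Principle C).

No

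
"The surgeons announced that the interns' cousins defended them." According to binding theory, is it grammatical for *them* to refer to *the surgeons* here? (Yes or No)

Yes

*the surgeons* is an R-expression; Principle C requires it to be free (not bound by any c-commanding expression).
— them: object of the clause headed by 'defended'; the pronoun does not c-command the R-expression — coreference allowed.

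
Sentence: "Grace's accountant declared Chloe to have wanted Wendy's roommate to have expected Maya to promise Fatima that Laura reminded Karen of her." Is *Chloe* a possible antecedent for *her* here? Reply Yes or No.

Yes

*her* is a pronoun; Principle B requires it to be free in its binding domain — the clause headed by 'reminded'.
— Chloe: subject of the clause headed by 'wanted'; c-commands the pronoun but lies outside its binding domain — allowed.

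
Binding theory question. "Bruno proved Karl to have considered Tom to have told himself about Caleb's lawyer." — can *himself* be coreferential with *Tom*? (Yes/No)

*himself* is a reflexive; Principle A requires it to be bound within its binding domain — the clause headed by 'told'.
— Tom: subject of the clause headed by 'told'; c-commands the reflexive within its binding domain — allowed (Principle A).

Yes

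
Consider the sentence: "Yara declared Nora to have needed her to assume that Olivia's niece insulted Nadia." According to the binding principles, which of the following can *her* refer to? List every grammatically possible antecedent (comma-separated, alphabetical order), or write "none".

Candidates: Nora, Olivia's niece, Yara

Yara

*her* is a pronoun; Principle B requires it to be free in its binding domain — the clause headed by 'needed'.
— Nora: subject of the clause headed by 'needed'; c-commands the pronoun within its binding domain — blocked (Principle B).
— Olivia's niece: subject of the clause headed by 'insulted'; is c-commanded by the pronoun; coreference would bind this R-expression — blocked (Principle C).
— Yara: subject of the matrix clause; c-commands the pronoun but lies outside its binding domain — allowed.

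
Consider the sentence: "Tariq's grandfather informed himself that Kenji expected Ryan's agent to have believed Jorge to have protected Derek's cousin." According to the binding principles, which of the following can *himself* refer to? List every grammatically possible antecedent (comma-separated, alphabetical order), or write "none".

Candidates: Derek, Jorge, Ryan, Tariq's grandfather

Tariq's grandfather

*himself* is a reflexive; Principle A requires it to be bound within its binding domain — the matrix clause.
— Derek: possessor inside the object DP of the clause headed by 'protected'; does not c-command the reflexive — cannot bind it (Principle A).
— Jorge: subject of the clause headed by 'protected'; does not c-command the reflexive — cannot bind it (Principle A).
— Ryan: possessor inside the subject DP of the clause headed by 'believed'; does not c-command the reflexive — cannot bind it (Principle A).
— Tariq's grandfather: subject of the matrix clause; c-commands the reflexive within its binding domain — allowed (Principle A).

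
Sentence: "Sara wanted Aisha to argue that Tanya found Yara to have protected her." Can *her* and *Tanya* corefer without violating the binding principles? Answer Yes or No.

Yes

*Tanya* is an R-expression; Principle C requires it to be free (not bound by any c-commanding expression).
— her: object of the clause headed by 'protected'; the pronoun does not c-command the R-expression — coreference allowed.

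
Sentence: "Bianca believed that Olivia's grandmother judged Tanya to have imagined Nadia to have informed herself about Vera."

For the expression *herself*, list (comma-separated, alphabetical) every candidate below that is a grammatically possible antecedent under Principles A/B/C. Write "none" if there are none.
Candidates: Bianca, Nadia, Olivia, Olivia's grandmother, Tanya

*herself* is a reflexive; Principle A requires it to be bound within its binding domain — the clause headed by 'informed'.
— Bianca: subject of the matrix clause; c-commands the reflexive but lies outside its binding domain — cannot bind it (Principle A).
— Nadia: subject of the clause headed by 'informed'; c-commands the reflexive within its binding domain — allowed (Principle A).
— Olivia: possessor inside the subject DP of the clause headed by 'judged'; does not c-command the reflexive — cannot bind it (Principle A).
— Olivia's grandmother: subject of the clause headed by 'judged'; c-commands the reflexive but lies outside its binding domain — cannot bind it (Principle A).
— Tanya: subject of the clause headed by 'imagined'; c-commands the reflexive but lies outside its binding domain — cannot bind it (Principle A).

Nadia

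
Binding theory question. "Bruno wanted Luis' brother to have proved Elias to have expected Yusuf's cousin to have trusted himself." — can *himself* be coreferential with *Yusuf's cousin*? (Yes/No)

*himself* is a reflexive; Principle A requires it to be bound within its binding domain — the clause headed by 'trusted'.
— Yusuf's cousin: subject of the clause headed by 'trusted'; c-commands the reflexive within its binding domain — allowed (Principle A).

Yes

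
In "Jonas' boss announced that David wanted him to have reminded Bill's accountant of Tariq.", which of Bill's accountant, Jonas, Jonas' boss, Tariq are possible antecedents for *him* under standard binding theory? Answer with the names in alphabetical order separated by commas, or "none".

*him* is a pronoun; Principle B requires it to be free in its binding domain — the clause headed by 'wanted'.
— Bill's accountant: object of the clause headed by 'reminded'; is c-commanded by the pronoun; coreference would bind this R-expression — blocked (Principle C).
— Jonas: possessor inside the subject DP of the matrix clause; does not c-command the pronoun — Principle B does not apply; allowed.
— Jonas' boss: subject of the matrix clause; c-commands the pronoun but lies outside its binding domain — allowed.
— Tariq: second object of the clause headed by 'reminded'; is c-commanded by the pronoun; coreference would bind this R-expression — blocked (Principle C).

Jonas, Jonas' boss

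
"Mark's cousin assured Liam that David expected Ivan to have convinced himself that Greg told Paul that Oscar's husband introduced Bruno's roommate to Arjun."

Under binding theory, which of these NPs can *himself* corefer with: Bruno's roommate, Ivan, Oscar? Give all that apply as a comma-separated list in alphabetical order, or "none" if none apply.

Ivan

*himself* is a reflexive; Principle A requires it to be bound within its binding domain — the clause headed by 'convinced'.
— Bruno's roommate: object of the clause headed by 'introduced'; does not c-command the reflexive — cannot bind it (Principle A).
— Ivan: subject of the clause headed by 'convinced'; c-commands the reflexive within its binding domain — allowed (Principle A).
— Oscar: possessor inside the subject DP of the clause headed by 'introduced'; does not c-command the reflexive — cannot bind it (Principle A).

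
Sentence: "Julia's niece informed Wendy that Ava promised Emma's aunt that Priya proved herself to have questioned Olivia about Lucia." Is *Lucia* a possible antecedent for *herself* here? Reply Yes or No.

*herself* is a reflexive; Principle A requires it to be bound within its binding domain — the clause headed by 'proved'.
— Lucia: second object of the clause headed by 'questioned'; does not c-command the reflexive — cannot bind it (Principle A).

No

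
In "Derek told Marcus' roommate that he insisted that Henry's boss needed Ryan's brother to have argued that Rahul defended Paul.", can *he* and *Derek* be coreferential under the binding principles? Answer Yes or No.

*Derek* is an R-expression; Principle C requires it to be free (not bound by any c-commanding expression).
— he: subject of the clause headed by 'insisted'; the pronoun does not c-command the R-expression — coreference allowed.

Yes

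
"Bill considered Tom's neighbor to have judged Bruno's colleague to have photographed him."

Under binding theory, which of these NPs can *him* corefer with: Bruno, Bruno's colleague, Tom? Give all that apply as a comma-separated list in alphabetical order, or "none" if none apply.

*him* is a pronoun; Principle B requires it to be free in its binding domain — the clause headed by 'photographed'.
— Bruno: possessor inside the subject DP of the clause headed by 'photographed'; does not c-command the pronoun — Principle B does not apply; allowed.
— Bruno's colleague: subject of the clause headed by 'photographed'; c-commands the pronoun within its binding domain — blocked (Principle B).
— Tom: possessor inside the subject DP of the clause headed by 'judged'; does not c-command the pronoun — Principle B does not apply; allowed.

Bruno, Tom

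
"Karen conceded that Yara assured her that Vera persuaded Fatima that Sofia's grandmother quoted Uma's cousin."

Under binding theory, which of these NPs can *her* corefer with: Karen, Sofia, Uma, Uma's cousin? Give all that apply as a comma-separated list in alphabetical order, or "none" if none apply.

Karen

*her* is a pronoun; Principle B requires it to be free in its binding domain — the clause headed by 'assured'.
— Karen: subject of the matrix clause; c-commands the pronoun but lies outside its binding domain — allowed.
— Sofia: possessor inside the subject DP of the clause headed by 'quoted'; is c-commanded by the pronoun; coreference would bind this R-expression — blocked (Principle C).
— Uma: possessor inside the object DP of the clause headed by 'quoted'; is c-commanded by the pronoun; coreference would bind this R-expression — blocked (Principle C).
— Uma's cousin: object of the clause headed by 'quoted'; is c-commanded by the pronoun; coreference would bind this R-expression — blocked (Principle C).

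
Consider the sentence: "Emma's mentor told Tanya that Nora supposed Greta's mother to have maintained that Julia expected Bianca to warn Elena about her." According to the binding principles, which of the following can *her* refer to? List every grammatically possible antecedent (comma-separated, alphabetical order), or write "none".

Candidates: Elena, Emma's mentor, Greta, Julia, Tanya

Emma's mentor, Greta, Julia, Tanya

*her* is a pronoun; Principle B requires it to be free in its binding domain — the clause headed by 'warn'.
— Elena: object of the clause headed by 'warn'; c-commands the pronoun within its binding domain — blocked (Principle B).
— Emma's mentor: subject of the matrix clause; c-commands the pronoun but lies outside its binding domain — allowed.
— Greta: possessor inside the subject DP of the clause headed by 'maintained'; does not c-command the pronoun — Principle B does not apply; allowed.
— Julia: subject of the clause headed by 'expected'; c-commands the pronoun but lies outside its binding domain — allowed.
— Tanya: object of the matrix clause; c-commands the pronoun but lies outside its binding domain — allowed.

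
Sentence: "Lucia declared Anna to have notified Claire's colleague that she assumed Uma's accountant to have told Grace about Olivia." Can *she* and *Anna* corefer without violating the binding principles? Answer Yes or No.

*Anna* is an R-expression; Principle C requires it to be free (not bound by any c-commanding expression).
— she: subject of the clause headed by 'assumed'; the pronoun does not c-command the R-expression — coreference allowed.

Yes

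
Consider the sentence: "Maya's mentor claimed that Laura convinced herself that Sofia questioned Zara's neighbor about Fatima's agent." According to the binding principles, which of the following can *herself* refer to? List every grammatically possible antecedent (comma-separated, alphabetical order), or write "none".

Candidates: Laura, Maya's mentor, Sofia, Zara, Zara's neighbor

*herself* is a reflexive; Principle A requires it to be bound within its binding domain — the clause headed by 'convinced'.
— Laura: subject of the clause headed by 'convinced'; c-commands the reflexive within its binding domain — allowed (Principle A).
— Maya's mentor: subject of the matrix clause; c-commands the reflexive but lies outside its binding domain — cannot bind it (Principle A).
— Sofia: subject of the clause headed by 'questioned'; does not c-command the reflexive — cannot bind it (Principle A).
— Zara: possessor inside the object DP of the clause headed by 'questioned'; does not c-command the reflexive — cannot bind it (Principle A).
— Zara's neighbor: object of the clause headed by 'questioned'; does not c-command the reflexive — cannot bind it (Principle A).

Laura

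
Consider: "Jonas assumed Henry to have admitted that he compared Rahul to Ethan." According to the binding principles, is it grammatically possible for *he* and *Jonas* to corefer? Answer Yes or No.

Yes

*he* is a pronoun; Principle B requires it to be free in its binding domain — the clause headed by 'compared'.
— Jonas: subject of the matrix clause; c-commands the pronoun but lies outside its binding domain — allowed.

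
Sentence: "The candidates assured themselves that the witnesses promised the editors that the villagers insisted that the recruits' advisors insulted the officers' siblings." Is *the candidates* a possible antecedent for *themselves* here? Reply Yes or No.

Yes

*themselves* is a reflexive; Principle A requires it to be bound within its binding domain — the matrix clause.
— the candidates: subject of the matrix clause; c-commands the reflexive within its binding domain — allowed (Principle A).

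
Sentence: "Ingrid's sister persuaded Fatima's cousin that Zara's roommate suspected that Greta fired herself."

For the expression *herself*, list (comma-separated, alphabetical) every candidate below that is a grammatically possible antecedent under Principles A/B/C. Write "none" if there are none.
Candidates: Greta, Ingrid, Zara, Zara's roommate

Greta

*herself* is a reflexive; Principle A requires it to be bound within its binding domain — the clause headed by 'fired'.
— Greta: subject of the clause headed by 'fired'; c-commands the reflexive within its binding domain — allowed (Principle A).
— Ingrid: possessor inside the subject DP of the matrix clause; does not c-command the reflexive — cannot bind it (Principle A).
— Zara: possessor inside the subject DP of the clause headed by 'suspected'; does not c-command the reflexive — cannot bind it (Principle A).
— Zara's roommate: subject of the clause headed by 'suspected'; c-commands the reflexive but lies outside its binding domain — cannot bind it (Principle A).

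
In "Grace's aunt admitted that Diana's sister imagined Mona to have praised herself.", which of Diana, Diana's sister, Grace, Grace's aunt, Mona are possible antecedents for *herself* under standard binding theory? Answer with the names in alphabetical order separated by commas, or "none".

*herself* is a reflexive; Principle A requires it to be bound within its binding domain — the clause headed by 'praised'.
— Diana: possessor inside the subject DP of the clause headed by 'imagined'; does not c-command the reflexive — cannot bind it (Principle A).
— Diana's sister: subject of the clause headed by 'imagined'; c-commands the reflexive but lies outside its binding domain — cannot bind it (Principle A).
— Grace: possessor inside the subject DP of the matrix clause; does not c-command the reflexive — cannot bind it (Principle A).
— Grace's aunt: subject of the matrix clause; c-commands the reflexive but lies outside its binding domain — cannot bind it (Principle A).
— Mona: subject of the clause headed by 'praised'; c-commands the reflexive within its binding domain — allowed (Principle A).

Mona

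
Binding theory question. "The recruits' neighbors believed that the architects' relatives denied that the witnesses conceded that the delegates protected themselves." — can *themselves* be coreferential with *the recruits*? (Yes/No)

No

*themselves* is a reflexive; Principle A requires it to be bound within its binding domain — the clause headed by 'protected'.
— the recruits: possessor inside the subject DP of the matrix clause; does not c-command the reflexive — cannot bind it (Principle A).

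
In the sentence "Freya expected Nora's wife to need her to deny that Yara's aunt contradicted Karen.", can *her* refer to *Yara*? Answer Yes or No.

*her* is a pronoun; Principle B requires it to be free in its binding domain — the clause headed by 'need'.
— Yara: possessor inside the subject DP of the clause headed by 'contradicted'; is c-commanded by the pronoun; coreference would bind this R-expression — blocked (Principle C).

No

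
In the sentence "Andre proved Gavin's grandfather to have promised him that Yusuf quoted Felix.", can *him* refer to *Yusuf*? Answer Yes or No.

*him* is a pronoun; Principle B requires it to be free in its binding domain — the clause headed by 'promised'.
— Yusuf: subject of the clause headed by 'quoted'; is c-commanded by the pronoun; coreference would bind this R-expression — blocked (Principle C).

No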